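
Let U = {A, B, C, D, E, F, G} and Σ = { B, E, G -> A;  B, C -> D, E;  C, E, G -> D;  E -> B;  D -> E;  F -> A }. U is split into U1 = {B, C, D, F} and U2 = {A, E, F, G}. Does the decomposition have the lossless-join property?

No

Common attributes: U1 ∩ U2 = {F}.
Closure of {F}: F → A applies, adding A. So (F)⁺ = {A, F}.
The closure contains neither all of U1 = {B, C, D, F} nor all of U2 = {A, E, F, G}, so the common attributes are not a superkey of either fragment. The join is lossy.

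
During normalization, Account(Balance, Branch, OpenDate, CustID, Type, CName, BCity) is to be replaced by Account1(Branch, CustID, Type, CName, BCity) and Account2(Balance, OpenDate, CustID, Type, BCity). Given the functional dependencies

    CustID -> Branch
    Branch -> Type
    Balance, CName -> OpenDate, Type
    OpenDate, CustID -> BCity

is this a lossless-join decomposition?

No

Common attributes: Account1 ∩ Account2 = {CustID, Type, BCity}.
Closure of {CustID, Type, BCity}: CustID → Branch applies, adding Branch. So (CustID, Type, BCity)⁺ = {Branch, CustID, Type, BCity}.
The closure contains neither all of Account1 = {Branch, CustID, Type, CName, BCity} nor all of Account2 = {Balance, OpenDate, CustID, Type, BCity}, so the common attributes are not a superkey of either fragment. The join is lossy.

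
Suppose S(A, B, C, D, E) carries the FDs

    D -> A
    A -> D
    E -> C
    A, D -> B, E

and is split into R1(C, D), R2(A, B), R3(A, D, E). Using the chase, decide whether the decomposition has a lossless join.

Chase test. Columns are A, B, C, D, E; row i has aⱼ where attribute j ∈ Ri, else bᵢⱼ.
Initial tableau (one row per fragment):
  row 1: b11 b12 a3 a4 b15
  row 2: a1 a2 b23 b24 b25
  row 3: a1 b32 b33 a4 a5
Rows 1 and 3 agree on D; apply D→A and equate their A entries.
Rows 1 and 2 agree on A; apply A→D and equate their D entries.
Rows 1 and 2 agree on A, D; apply A, D→B, E and equate their B, E entries.
Rows 1 and 3 agree on A, D; apply A, D→B, E and equate their B, E entries.
Rows 1 and 2 agree on E; apply E→C and equate their C entries.
Rows 1 and 3 agree on E; apply E→C and equate their C entries.
Row 1 is now all distinguished symbols — the join is lossless.

Yes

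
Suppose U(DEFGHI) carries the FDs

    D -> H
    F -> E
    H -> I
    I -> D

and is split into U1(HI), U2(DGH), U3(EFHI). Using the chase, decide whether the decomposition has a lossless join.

Chase test. Columns are DEFGHI; row i has aⱼ where attribute j ∈ Ui, else bᵢⱼ.
Initial tableau (one row per fragment):
  row 1: b11 b12 b13 b14 a5 a6
  row 2: a1 b22 b23 a4 a5 b26
  row 3: b31 a2 a3 b34 a5 a6
Rows 1 and 2 agree on H; apply H→I and equate their I entries.
Rows 1 and 2 agree on I; apply I→D and equate their D entries.
Rows 1 and 3 agree on I; apply I→D and equate their D entries.
No row becomes fully distinguished — the join is lossy.

No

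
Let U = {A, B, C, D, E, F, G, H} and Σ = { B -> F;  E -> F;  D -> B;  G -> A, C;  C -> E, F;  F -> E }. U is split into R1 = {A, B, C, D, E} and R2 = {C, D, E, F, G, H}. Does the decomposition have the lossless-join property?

No

Common attributes: R1 ∩ R2 = {C, D, E}.
Closure of {C, D, E}: E → F applies, adding F; D → B applies, adding B. So (C, D, E)⁺ = {B, C, D, E, F}.
The closure contains neither all of R1 = {A, B, C, D, E} nor all of R2 = {C, D, E, F, G, H}, so the common attributes are not a superkey of either fragment. The join is lossy.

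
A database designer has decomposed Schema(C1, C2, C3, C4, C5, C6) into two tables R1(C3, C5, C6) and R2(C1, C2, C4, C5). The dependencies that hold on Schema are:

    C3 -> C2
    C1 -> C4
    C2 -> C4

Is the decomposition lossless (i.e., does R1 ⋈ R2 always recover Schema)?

Common attributes: R1 ∩ R2 = {C5}.
No dependency enlarges {C5}, so (C5)⁺ = {C5}.
The closure contains neither all of R1 = {C3, C5, C6} nor all of R2 = {C1, C2, C4, C5}, so the common attributes are not a superkey of either fragment. The join is lossy.

No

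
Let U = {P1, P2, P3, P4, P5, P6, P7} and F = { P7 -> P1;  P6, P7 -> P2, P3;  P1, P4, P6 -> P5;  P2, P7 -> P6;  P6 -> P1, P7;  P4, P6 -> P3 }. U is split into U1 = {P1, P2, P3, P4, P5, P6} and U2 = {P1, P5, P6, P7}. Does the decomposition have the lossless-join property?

Yes

Common attributes: U1 ∩ U2 = {P1, P5, P6}.
Closure of {P1, P5, P6}: P6 → P1, P7 applies, adding P7; P6, P7 → P2, P3 applies, adding P2, P3. So (P1, P5, P6)⁺ = {P1, P2, P3, P5, P6, P7}.
This closure contains every attribute of U2, so U1 ∩ U2 → U2. The join is lossless.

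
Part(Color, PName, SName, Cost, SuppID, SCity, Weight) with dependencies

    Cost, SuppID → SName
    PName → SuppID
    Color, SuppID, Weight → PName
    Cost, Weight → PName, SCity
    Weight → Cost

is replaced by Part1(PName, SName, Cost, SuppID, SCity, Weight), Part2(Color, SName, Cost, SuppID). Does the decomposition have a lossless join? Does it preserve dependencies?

lossy but dependency-preserving

Lossless test: (SName, Cost, SuppID)⁺ = {SName, Cost, SuppID}, which is a superkey of neither fragment — lossy.
Dependency preservation: Color, SuppID, Weight → PName is not contained in any single fragment, but the restricted closure of its left-hand side across the fragments still reaches the right-hand side; the remaining FDs each lie inside some fragment. All dependencies are preserved.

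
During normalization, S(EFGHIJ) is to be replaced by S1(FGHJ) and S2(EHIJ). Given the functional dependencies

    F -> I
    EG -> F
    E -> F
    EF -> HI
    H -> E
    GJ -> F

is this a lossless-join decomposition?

Yes

Common attributes: S1 ∩ S2 = {HJ}.
Closure of {HJ}: H → E applies, adding E; E → F applies, adding F; EF → HI applies, adding I. So (HJ)⁺ = {EFHIJ}.
This closure contains every attribute of S2, so S1 ∩ S2 → S2. The join is lossless.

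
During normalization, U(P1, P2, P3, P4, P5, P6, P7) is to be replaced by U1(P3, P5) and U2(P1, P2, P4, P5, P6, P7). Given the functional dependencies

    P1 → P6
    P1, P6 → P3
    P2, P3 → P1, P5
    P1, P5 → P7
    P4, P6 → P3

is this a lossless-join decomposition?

No

Common attributes: U1 ∩ U2 = {P5}.
No dependency enlarges {P5}, so (P5)⁺ = {P5}.
The closure contains neither all of U1 = {P3, P5} nor all of U2 = {P1, P2, P4, P5, P6, P7}, so the common attributes are not a superkey of either fragment. The join is lossy.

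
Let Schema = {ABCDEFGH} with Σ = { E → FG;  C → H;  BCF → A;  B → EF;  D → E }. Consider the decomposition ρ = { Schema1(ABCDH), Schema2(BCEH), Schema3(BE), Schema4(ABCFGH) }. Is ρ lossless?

Chase test. Columns are ABCDEFGH; row i has aⱼ where attribute j ∈ Schemai, else bᵢⱼ.
Initial tableau (one row per fragment):
  row 1: a1 a2 a3 a4 b15 b16 b17 a8
  row 2: b21 a2 a3 b24 a5 b26 b27 a8
  row 3: b31 a2 b33 b34 a5 b36 b37 b38
  row 4: a1 a2 a3 b44 b45 a6 a7 a8
Rows 2 and 3 agree on E; apply E→FG and equate their FG entries.
Rows 1 and 2 agree on B; apply B→EF and equate their EF entries.
Rows 1 and 4 agree on B; apply B→EF and equate their EF entries.
Rows 1 and 2 agree on E; apply E→FG and equate their FG entries.
Rows 1 and 4 agree on E; apply E→FG and equate their FG entries.
Rows 1 and 2 agree on BCF; apply BCF→A and equate their A entries.
Row 1 is now all distinguished symbols — the join is lossless.

Yes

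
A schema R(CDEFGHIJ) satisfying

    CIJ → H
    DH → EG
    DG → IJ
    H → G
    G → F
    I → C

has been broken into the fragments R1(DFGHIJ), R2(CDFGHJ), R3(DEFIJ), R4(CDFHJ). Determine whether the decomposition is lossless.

Chase test. Columns are CDEFGHIJ; row i has aⱼ where attribute j ∈ Ri, else bᵢⱼ.
Initial tableau (one row per fragment):
  row 1: b11 a2 b13 a4 a5 a6 a7 a8
  row 2: a1 a2 b23 a4 a5 a6 b27 a8
  row 3: b31 a2 a3 a4 b35 b36 a7 a8
  row 4: a1 a2 b43 a4 b45 a6 b47 a8
Rows 1 and 2 agree on DH; apply DH→EG and equate their EG entries.
Rows 1 and 4 agree on DH; apply DH→EG and equate their EG entries.
Rows 1 and 2 agree on DG; apply DG→IJ and equate their IJ entries.
Rows 1 and 4 agree on DG; apply DG→IJ and equate their IJ entries.
Rows 1 and 2 agree on I; apply I→C and equate their C entries.
Rows 1 and 3 agree on I; apply I→C and equate their C entries.
Rows 1 and 3 agree on CIJ; apply CIJ→H and equate their H entries.
Rows 1 and 3 agree on DH; apply DH→EG and equate their EG entries.
Row 1 is now all distinguished symbols — the join is lossless.

Yes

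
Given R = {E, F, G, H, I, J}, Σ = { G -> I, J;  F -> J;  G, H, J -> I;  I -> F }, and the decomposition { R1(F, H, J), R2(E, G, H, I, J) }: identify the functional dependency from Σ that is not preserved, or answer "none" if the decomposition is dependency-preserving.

I -> F

Check I → F: no single fragment contains all of {F, I}, and the restricted closure of {I} across the fragments never reaches {F}.
G → I, J is preserved.
F → J is preserved.
G, H, J → I is preserved.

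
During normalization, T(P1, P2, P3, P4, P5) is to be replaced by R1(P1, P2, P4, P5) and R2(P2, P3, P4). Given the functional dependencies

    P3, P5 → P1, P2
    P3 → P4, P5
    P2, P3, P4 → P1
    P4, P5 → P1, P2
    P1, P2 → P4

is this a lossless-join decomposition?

No

Common attributes: R1 ∩ R2 = {P2, P4}.
No dependency enlarges {P2, P4}, so (P2, P4)⁺ = {P2, P4}.
The closure contains neither all of R1 = {P1, P2, P4, P5} nor all of R2 = {P2, P3, P4}, so the common attributes are not a superkey of either fragment. The join is lossy.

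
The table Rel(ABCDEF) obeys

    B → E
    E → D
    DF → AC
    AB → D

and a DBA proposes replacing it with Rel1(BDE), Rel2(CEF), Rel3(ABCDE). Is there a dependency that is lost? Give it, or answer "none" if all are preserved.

DF → AC

Check DF → AC: no single fragment contains all of {ACDF}, and the restricted closure of {DF} across the fragments never reaches {AC}.
B → E is preserved.
E → D is preserved.
AB → D is preserved.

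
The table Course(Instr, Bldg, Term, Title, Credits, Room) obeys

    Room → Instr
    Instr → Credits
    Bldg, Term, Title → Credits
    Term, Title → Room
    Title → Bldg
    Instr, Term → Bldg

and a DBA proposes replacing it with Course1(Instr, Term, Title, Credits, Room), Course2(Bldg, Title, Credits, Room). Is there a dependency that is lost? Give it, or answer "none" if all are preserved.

Instr, Term → Bldg

Check Instr, Term → Bldg: no single fragment contains all of {Instr, Bldg, Term}, and the restricted closure of {Instr, Term} across the fragments never reaches {Bldg}.
Room → Instr is preserved.
Instr → Credits is preserved.
Bldg, Term, Title → Credits is preserved.
Term, Title → Room is preserved.
Title → Bldg is preserved.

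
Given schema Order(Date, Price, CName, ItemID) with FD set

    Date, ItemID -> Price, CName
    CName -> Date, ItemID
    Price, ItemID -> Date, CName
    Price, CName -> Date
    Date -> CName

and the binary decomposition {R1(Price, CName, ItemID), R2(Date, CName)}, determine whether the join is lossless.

Yes

Common attributes: R1 ∩ R2 = {CName}.
Closure of {CName}: CName → Date, ItemID applies, adding Date, ItemID; Date, ItemID → Price, CName applies, adding Price. So (CName)⁺ = {Date, Price, CName, ItemID}.
This closure contains every attribute of R1, so R1 ∩ R2 → R1. The join is lossless.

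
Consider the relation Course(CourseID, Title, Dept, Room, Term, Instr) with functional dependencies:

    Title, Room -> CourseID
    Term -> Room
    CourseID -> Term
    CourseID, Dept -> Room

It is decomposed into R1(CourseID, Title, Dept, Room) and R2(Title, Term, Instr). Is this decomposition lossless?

No

Common attributes: R1 ∩ R2 = {Title}.
No dependency enlarges {Title}, so (Title)⁺ = {Title}.
The closure contains neither all of R1 = {CourseID, Title, Dept, Room} nor all of R2 = {Title, Term, Instr}, so the common attributes are not a superkey of either fragment. The join is lossy.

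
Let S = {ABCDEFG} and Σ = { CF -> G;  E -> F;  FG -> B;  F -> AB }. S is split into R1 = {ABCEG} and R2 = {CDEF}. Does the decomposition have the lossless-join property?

Common attributes: R1 ∩ R2 = {CE}.
Closure of {CE}: E → F applies, adding F; F → AB applies, adding AB; CF → G applies, adding G. So (CE)⁺ = {ABCEFG}.
This closure contains every attribute of R1, so R1 ∩ R2 → R1. The join is lossless.

Yes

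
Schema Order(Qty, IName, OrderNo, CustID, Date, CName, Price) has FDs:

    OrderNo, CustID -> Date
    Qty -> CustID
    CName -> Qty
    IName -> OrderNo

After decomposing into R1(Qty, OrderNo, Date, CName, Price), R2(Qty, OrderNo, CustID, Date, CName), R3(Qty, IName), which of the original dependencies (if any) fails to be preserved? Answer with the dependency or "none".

Check IName → OrderNo: no single fragment contains all of {IName, OrderNo}, and the restricted closure of {IName} across the fragments never reaches {OrderNo}.
OrderNo, CustID → Date is preserved.
Qty → CustID is preserved.
CName → Qty is preserved.

IName -> OrderNo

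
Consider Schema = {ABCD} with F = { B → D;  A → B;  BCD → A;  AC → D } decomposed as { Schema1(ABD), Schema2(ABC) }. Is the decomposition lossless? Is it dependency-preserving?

Lossless test: (AB)⁺ = {ABD}, which contains all of one fragment — lossless.
Dependency preservation: BCD → A; AC → D are not contained in any single fragment, but the restricted closure of each left-hand side across the fragments still reaches the right-hand side; the remaining FDs each lie inside some fragment. All dependencies are preserved.

lossless and dependency-preserving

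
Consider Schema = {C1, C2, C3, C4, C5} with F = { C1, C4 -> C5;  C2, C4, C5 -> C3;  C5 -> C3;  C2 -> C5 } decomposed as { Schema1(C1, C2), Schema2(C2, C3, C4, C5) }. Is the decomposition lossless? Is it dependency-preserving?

lossy and not dependency-preserving

Lossless test: (C2)⁺ = {C2, C3, C5}, which is a superkey of neither fragment — lossy.
Dependency preservation: the restricted closure of {C1, C4} across the fragments never reaches {C5}, so C1, C4 → C5 cannot be enforced without a join — not preserved.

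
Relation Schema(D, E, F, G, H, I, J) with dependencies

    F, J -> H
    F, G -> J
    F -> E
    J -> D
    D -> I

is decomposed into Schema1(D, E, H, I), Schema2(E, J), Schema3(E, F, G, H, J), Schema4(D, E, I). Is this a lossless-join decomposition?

Chase test. Columns are D, E, F, G, H, I, J; row i has aⱼ where attribute j ∈ Schemai, else bᵢⱼ.
Initial tableau (one row per fragment):
  row 1: a1 a2 b13 b14 a5 a6 b17
  row 2: b21 a2 b23 b24 b25 b26 a7
  row 3: b31 a2 a3 a4 a5 b36 a7
  row 4: a1 a2 b43 b44 b45 a6 b47
Rows 2 and 3 agree on J; apply J→D and equate their D entries.
Rows 2 and 3 agree on D; apply D→I and equate their I entries.
No row becomes fully distinguished — the join is lossy.

No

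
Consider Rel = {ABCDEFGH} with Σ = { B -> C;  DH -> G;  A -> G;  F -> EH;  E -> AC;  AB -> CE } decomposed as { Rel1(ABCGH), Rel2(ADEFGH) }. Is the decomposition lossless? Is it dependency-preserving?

lossy and not dependency-preserving

Lossless test: (AGH)⁺ = {AGH}, which is a superkey of neither fragment — lossy.
Dependency preservation: the restricted closure of {E} across the fragments never reaches {AC}, so E → AC cannot be enforced without a join — not preserved.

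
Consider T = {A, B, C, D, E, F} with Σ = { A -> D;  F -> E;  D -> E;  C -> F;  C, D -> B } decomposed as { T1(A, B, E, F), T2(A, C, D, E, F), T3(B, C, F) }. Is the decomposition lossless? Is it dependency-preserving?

Lossless test (chase): Rows 1 and 2 agree on A; apply A→D and equate their D entries. Rows 1 and 3 agree on F; apply F→E and equate their E entries. No row becomes fully distinguished — the join is lossy.
Dependency preservation: the restricted closure of {C, D} across the fragments never reaches {B}, so C, D → B cannot be enforced without a join — not preserved.

lossy and not dependency-preserving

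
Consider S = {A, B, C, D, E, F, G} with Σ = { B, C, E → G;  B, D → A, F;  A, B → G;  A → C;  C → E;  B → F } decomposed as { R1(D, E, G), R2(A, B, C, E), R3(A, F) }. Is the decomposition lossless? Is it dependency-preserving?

lossy and not dependency-preserving

Lossless test (chase): Rows 2 and 3 agree on A; apply A→C and equate their C entries. Rows 2 and 3 agree on C; apply C→E and equate their E entries. No row becomes fully distinguished — the join is lossy.
Dependency preservation: the restricted closure of {B, C, E} across the fragments never reaches {G}, so B, C, E → G cannot be enforced without a join — not preserved.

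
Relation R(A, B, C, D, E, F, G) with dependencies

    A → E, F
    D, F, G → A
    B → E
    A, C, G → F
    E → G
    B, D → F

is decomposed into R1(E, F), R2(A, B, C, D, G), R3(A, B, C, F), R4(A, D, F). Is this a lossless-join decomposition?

Chase test. Columns are A, B, C, D, E, F, G; row i has aⱼ where attribute j ∈ Ri, else bᵢⱼ.
Initial tableau (one row per fragment):
  row 1: b11 b12 b13 b14 a5 a6 b17
  row 2: a1 a2 a3 a4 b25 b26 a7
  row 3: a1 a2 a3 b34 b35 a6 b37
  row 4: a1 b42 b43 a4 b45 a6 b47
Rows 2 and 3 agree on A; apply A→E, F and equate their E, F entries.
Rows 2 and 4 agree on A; apply A→E, F and equate their E, F entries.
Rows 2 and 3 agree on E; apply E→G and equate their G entries.
Rows 2 and 4 agree on E; apply E→G and equate their G entries.
No row becomes fully distinguished — the join is lossy.

No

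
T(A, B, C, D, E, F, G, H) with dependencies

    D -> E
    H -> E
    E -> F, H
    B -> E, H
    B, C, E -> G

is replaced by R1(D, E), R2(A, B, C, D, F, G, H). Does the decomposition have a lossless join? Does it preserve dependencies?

lossless but not dependency-preserving

Lossless test: (D)⁺ = {D, E, F, H}, which contains all of one fragment — lossless.
Dependency preservation: the restricted closure of {H} across the fragments never reaches {E}, so H → E cannot be enforced without a join — not preserved.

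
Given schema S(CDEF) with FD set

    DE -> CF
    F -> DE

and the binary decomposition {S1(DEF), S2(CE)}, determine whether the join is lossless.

Common attributes: S1 ∩ S2 = {E}.
No dependency enlarges {E}, so (E)⁺ = {E}.
The closure contains neither all of S1 = {DEF} nor all of S2 = {CE}, so the common attributes are not a superkey of either fragment. The join is lossy.

No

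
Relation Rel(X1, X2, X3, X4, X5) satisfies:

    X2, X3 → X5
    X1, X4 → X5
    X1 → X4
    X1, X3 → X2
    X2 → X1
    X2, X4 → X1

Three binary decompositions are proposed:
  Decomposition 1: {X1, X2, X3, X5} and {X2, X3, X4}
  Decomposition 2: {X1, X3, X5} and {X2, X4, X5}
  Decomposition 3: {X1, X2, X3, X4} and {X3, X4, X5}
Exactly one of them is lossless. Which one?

Decomposition 1: common = {X2, X3}, closure = {X1, X2, X3, X4, X5} → lossless.
Decomposition 2: common = {X5}, closure = {X5} → lossy.
Decomposition 3: common = {X3, X4}, closure = {X3, X4} → lossy.

Decomposition 1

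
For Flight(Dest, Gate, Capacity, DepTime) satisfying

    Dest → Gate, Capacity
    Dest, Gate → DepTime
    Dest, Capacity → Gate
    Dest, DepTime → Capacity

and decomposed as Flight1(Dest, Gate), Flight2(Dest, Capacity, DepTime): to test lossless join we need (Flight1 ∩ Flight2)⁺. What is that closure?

Flight1 ∩ Flight2 = {Dest}.
Dest → Gate, Capacity applies, adding Gate, Capacity
Dest, Gate → DepTime applies, adding DepTime
Closure: {Dest, Gate, Capacity, DepTime}.

Dest, Gate, Capacity, DepTime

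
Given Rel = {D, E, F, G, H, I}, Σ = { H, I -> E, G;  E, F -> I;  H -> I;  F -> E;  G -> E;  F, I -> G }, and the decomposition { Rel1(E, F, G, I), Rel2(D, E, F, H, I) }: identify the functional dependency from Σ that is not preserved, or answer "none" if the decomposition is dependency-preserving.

H, I -> E, G

Check H, I → E, G: no single fragment contains all of {E, G, H, I}, and the restricted closure of {H, I} across the fragments never reaches {E, G}.
E, F → I is preserved.
H → I is preserved.
F → E is preserved.
G → E is preserved.
F, I → G is preserved.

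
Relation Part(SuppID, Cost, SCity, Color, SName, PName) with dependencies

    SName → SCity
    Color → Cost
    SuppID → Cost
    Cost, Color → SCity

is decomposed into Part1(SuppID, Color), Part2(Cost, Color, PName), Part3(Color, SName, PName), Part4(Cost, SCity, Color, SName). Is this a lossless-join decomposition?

No

Chase test. Columns are SuppID, Cost, SCity, Color, SName, PName; row i has aⱼ where attribute j ∈ Parti, else bᵢⱼ.
Initial tableau (one row per fragment):
  row 1: a1 b12 b13 a4 b15 b16
  row 2: b21 a2 b23 a4 b25 a6
  row 3: b31 b32 b33 a4 a5 a6
  row 4: b41 a2 a3 a4 a5 b46
Rows 3 and 4 agree on SName; apply SName→SCity and equate their SCity entries.
Rows 1 and 2 agree on Color; apply Color→Cost and equate their Cost entries.
Rows 1 and 3 agree on Color; apply Color→Cost and equate their Cost entries.
Rows 1 and 2 agree on Cost, Color; apply Cost, Color→SCity and equate their SCity entries.
Rows 1 and 3 agree on Cost, Color; apply Cost, Color→SCity and equate their SCity entries.
No row becomes fully distinguished — the join is lossy.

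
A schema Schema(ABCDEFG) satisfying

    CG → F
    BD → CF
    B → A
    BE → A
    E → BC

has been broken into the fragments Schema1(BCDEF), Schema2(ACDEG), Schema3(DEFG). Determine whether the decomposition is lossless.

Chase test. Columns are ABCDEFG; row i has aⱼ where attribute j ∈ Schemai, else bᵢⱼ.
Initial tableau (one row per fragment):
  row 1: b11 a2 a3 a4 a5 a6 b17
  row 2: a1 b22 a3 a4 a5 b26 a7
  row 3: b31 b32 b33 a4 a5 a6 a7
Rows 1 and 2 agree on E; apply E→BC and equate their BC entries.
Rows 1 and 3 agree on E; apply E→BC and equate their BC entries.
Rows 2 and 3 agree on CG; apply CG→F and equate their F entries.
Rows 1 and 2 agree on B; apply B→A and equate their A entries.
Rows 1 and 3 agree on B; apply B→A and equate their A entries.
Row 2 is now all distinguished symbols — the join is lossless.

Yes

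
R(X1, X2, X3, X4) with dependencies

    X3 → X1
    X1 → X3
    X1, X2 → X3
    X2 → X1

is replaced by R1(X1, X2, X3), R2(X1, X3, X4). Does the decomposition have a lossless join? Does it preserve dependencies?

lossy but dependency-preserving

Lossless test: (X1, X3)⁺ = {X1, X3}, which is a superkey of neither fragment — lossy.
Dependency preservation: every FD's attributes lie within a single fragment, so each can be enforced locally — preserved.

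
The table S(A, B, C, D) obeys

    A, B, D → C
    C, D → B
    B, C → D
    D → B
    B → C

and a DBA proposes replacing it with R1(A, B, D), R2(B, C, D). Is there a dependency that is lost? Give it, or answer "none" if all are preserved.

none

A, B, D → C: restricted closure across fragments reaches C.
C, D → B lies within R2.
B, C → D lies within R2.
D → B lies within R1.
B → C lies within R2.
Every dependency is enforceable on the fragments, so the decomposition is dependency-preserving.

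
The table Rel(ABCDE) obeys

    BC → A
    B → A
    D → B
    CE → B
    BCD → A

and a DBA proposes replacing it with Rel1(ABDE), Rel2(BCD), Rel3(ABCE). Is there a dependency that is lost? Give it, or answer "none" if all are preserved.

none

BC → A lies within Rel3.
B → A lies within Rel1.
D → B lies within Rel1.
CE → B lies within Rel3.
BCD → A: restricted closure across fragments reaches A.
Every dependency is enforceable on the fragments, so the decomposition is dependency-preserving.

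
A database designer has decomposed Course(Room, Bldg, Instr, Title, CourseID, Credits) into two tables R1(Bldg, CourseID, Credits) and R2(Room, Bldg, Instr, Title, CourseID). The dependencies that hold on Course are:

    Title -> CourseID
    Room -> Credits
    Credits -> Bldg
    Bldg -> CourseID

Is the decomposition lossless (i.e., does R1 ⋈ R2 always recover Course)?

Common attributes: R1 ∩ R2 = {Bldg, CourseID}.
No dependency enlarges {Bldg, CourseID}, so (Bldg, CourseID)⁺ = {Bldg, CourseID}.
The closure contains neither all of R1 = {Bldg, CourseID, Credits} nor all of R2 = {Room, Bldg, Instr, Title, CourseID}, so the common attributes are not a superkey of either fragment. The join is lossy.

No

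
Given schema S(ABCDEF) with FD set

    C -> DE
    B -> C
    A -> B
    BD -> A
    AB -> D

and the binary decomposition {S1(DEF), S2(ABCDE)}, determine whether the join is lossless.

No

Common attributes: S1 ∩ S2 = {DE}.
No dependency enlarges {DE}, so (DE)⁺ = {DE}.
The closure contains neither all of S1 = {DEF} nor all of S2 = {ABCDE}, so the common attributes are not a superkey of either fragment. The join is lossy.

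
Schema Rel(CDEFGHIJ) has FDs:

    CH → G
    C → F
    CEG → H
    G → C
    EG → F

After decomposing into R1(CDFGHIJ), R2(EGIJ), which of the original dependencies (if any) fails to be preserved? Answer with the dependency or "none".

CEG → H

Check CEG → H: no single fragment contains all of {CEGH}, and the restricted closure of {CEG} across the fragments never reaches {H}.
CH → G is preserved.
C → F is preserved.
G → C is preserved.
EG → F is preserved.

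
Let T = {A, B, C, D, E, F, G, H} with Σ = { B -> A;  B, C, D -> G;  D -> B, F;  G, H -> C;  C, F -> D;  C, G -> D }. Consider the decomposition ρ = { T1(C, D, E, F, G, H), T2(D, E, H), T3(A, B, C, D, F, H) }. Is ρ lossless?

Yes

Chase test. Columns are A, B, C, D, E, F, G, H; row i has aⱼ where attribute j ∈ Ti, else bᵢⱼ.
Initial tableau (one row per fragment):
  row 1: b11 b12 a3 a4 a5 a6 a7 a8
  row 2: b21 b22 b23 a4 a5 b26 b27 a8
  row 3: a1 a2 a3 a4 b35 a6 b37 a8
Rows 1 and 2 agree on D; apply D→B, F and equate their B, F entries.
Rows 1 and 3 agree on D; apply D→B, F and equate their B, F entries.
Rows 1 and 2 agree on B; apply B→A and equate their A entries.
Rows 1 and 3 agree on B; apply B→A and equate their A entries.
Rows 1 and 3 agree on B, C, D; apply B, C, D→G and equate their G entries.
Row 1 is now all distinguished symbols — the join is lossless.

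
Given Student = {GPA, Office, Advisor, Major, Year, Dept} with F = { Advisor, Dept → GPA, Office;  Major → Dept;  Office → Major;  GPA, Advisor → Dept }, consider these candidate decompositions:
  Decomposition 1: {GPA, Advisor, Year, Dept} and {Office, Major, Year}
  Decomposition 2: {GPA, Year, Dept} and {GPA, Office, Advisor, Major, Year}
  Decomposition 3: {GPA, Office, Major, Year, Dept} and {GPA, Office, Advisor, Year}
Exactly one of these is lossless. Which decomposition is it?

Decomposition 3

Decomposition 1: common = {Year}, closure = {Year} → lossy.
Decomposition 2: common = {GPA, Year}, closure = {GPA, Year} → lossy.
Decomposition 3: common = {GPA, Office, Year}, closure = {GPA, Office, Major, Year, Dept} → lossless.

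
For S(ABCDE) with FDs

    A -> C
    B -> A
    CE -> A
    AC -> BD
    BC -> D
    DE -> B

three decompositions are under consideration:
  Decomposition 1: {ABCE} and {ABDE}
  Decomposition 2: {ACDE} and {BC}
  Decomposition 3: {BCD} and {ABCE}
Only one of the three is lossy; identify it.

Decomposition 2

Decomposition 1: common = {ABE}, closure = {ABCDE} → lossless.
Decomposition 2: common = {C}, closure = {C} → lossy.
Decomposition 3: common = {BC}, closure = {ABCD} → lossless.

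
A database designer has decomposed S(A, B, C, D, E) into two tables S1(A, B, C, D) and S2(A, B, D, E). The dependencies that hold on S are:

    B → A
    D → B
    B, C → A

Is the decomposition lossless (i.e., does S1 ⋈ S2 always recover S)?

No

Common attributes: S1 ∩ S2 = {A, B, D}.
No dependency enlarges {A, B, D}, so (A, B, D)⁺ = {A, B, D}.
The closure contains neither all of S1 = {A, B, C, D} nor all of S2 = {A, B, D, E}, so the common attributes are not a superkey of either fragment. The join is lossy.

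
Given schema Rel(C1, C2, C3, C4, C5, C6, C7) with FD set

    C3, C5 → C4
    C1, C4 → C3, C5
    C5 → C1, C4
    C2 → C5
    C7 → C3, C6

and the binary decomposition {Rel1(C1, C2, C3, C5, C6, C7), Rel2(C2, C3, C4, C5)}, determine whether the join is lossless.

Yes

Common attributes: Rel1 ∩ Rel2 = {C2, C3, C5}.
Closure of {C2, C3, C5}: C3, C5 → C4 applies, adding C4; C5 → C1, C4 applies, adding C1. So (C2, C3, C5)⁺ = {C1, C2, C3, C4, C5}.
This closure contains every attribute of Rel2, so Rel1 ∩ Rel2 → Rel2. The join is lossless.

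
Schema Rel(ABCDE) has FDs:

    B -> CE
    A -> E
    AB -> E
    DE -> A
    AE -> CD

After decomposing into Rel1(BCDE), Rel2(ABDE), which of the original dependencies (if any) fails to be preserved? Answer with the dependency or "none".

none

B → CE lies within Rel1.
A → E lies within Rel2.
AB → E lies within Rel2.
DE → A lies within Rel2.
AE → CD: restricted closure across fragments reaches CD.
Every dependency is enforceable on the fragments, so the decomposition is dependency-preserving.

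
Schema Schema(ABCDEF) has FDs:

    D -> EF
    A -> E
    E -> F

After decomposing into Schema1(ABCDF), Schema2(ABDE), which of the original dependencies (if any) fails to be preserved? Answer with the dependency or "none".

Check E → F: no single fragment contains all of {EF}, and the restricted closure of {E} across the fragments never reaches {F}.
D → EF is preserved.
A → E is preserved.

E -> F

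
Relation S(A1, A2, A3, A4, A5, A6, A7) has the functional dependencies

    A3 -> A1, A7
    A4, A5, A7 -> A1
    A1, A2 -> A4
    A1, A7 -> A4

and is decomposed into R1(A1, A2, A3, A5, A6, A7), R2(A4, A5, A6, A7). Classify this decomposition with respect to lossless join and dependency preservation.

Lossless test: (A5, A6, A7)⁺ = {A5, A6, A7}, which is a superkey of neither fragment — lossy.
Dependency preservation: the restricted closure of {A4, A5, A7} across the fragments never reaches {A1}, so A4, A5, A7 → A1 cannot be enforced without a join — not preserved.

lossy and not dependency-preserving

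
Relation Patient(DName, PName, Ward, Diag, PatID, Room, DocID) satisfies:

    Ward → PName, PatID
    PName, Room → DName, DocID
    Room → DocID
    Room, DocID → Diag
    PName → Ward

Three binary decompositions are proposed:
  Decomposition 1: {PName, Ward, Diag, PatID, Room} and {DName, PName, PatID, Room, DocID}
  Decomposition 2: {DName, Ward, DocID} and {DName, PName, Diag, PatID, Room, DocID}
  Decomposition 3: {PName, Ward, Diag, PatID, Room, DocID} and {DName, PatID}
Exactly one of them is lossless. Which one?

Decomposition 1: common = {PName, PatID, Room}, closure = {DName, PName, Ward, Diag, PatID, Room, DocID} → lossless.
Decomposition 2: common = {DName, DocID}, closure = {DName, DocID} → lossy.
Decomposition 3: common = {PatID}, closure = {PatID} → lossy.

Decomposition 1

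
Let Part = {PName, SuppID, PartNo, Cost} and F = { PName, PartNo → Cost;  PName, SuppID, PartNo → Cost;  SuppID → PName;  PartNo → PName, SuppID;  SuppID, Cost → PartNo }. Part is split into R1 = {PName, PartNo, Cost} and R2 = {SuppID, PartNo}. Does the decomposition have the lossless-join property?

Common attributes: R1 ∩ R2 = {PartNo}.
Closure of {PartNo}: PartNo → PName, SuppID applies, adding PName, SuppID; PName, PartNo → Cost applies, adding Cost. So (PartNo)⁺ = {PName, SuppID, PartNo, Cost}.
This closure contains every attribute of R1, so R1 ∩ R2 → R1. The join is lossless.

Yes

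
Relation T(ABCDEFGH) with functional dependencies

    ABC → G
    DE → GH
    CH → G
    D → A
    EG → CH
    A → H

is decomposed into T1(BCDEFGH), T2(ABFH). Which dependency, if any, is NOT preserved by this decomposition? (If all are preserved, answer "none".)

Check D → A: no single fragment contains all of {AD}, and the restricted closure of {D} across the fragments never reaches {A}.
ABC → G is preserved.
DE → GH is preserved.
CH → G is preserved.
EG → CH is preserved.
A → H is preserved.

D → A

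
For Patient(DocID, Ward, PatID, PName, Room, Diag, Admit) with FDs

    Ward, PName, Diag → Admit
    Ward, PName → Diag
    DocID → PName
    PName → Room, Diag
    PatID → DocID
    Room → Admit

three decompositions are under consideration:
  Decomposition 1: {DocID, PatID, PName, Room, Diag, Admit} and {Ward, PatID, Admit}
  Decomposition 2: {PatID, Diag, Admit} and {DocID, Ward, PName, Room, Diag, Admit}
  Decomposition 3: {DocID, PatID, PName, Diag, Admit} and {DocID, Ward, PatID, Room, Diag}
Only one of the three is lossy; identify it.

Decomposition 2

Decomposition 1: common = {PatID, Admit}, closure = {DocID, PatID, PName, Room, Diag, Admit} → lossless.
Decomposition 2: common = {Diag, Admit}, closure = {Diag, Admit} → lossy.
Decomposition 3: common = {DocID, PatID, Diag}, closure = {DocID, PatID, PName, Room, Diag, Admit} → lossless.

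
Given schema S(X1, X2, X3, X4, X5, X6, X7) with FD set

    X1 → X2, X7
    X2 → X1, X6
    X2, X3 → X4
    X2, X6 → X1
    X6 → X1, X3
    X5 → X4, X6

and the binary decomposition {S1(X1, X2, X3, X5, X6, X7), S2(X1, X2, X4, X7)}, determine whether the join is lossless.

Common attributes: S1 ∩ S2 = {X1, X2, X7}.
Closure of {X1, X2, X7}: X2 → X1, X6 applies, adding X6; X6 → X1, X3 applies, adding X3; X2, X3 → X4 applies, adding X4. So (X1, X2, X7)⁺ = {X1, X2, X3, X4, X6, X7}.
This closure contains every attribute of S2, so S1 ∩ S2 → S2. The join is lossless.

Yes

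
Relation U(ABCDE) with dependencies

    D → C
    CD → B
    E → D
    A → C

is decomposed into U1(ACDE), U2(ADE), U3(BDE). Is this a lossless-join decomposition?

Chase test. Columns are ABCDE; row i has aⱼ where attribute j ∈ Ui, else bᵢⱼ.
Initial tableau (one row per fragment):
  row 1: a1 b12 a3 a4 a5
  row 2: a1 b22 b23 a4 a5
  row 3: b31 a2 b33 a4 a5
Rows 1 and 2 agree on D; apply D→C and equate their C entries.
Rows 1 and 3 agree on D; apply D→C and equate their C entries.
Rows 1 and 2 agree on CD; apply CD→B and equate their B entries.
Rows 1 and 3 agree on CD; apply CD→B and equate their B entries.
Row 1 is now all distinguished symbols — the join is lossless.

Yes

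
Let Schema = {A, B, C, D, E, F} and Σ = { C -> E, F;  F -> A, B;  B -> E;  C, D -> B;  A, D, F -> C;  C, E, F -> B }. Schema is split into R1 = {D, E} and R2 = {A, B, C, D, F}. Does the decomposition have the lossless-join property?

Common attributes: R1 ∩ R2 = {D}.
No dependency enlarges {D}, so (D)⁺ = {D}.
The closure contains neither all of R1 = {D, E} nor all of R2 = {A, B, C, D, F}, so the common attributes are not a superkey of either fragment. The join is lossy.

No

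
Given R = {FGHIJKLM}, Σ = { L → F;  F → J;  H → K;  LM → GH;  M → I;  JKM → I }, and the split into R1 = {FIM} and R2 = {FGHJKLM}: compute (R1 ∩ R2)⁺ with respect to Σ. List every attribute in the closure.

R1 ∩ R2 = {FM}.
F → J applies, adding J
M → I applies, adding I
Closure: {FIJM}.

FIJM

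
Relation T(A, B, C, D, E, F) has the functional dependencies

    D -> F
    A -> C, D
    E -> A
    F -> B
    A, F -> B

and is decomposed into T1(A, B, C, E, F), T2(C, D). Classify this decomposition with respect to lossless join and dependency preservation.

lossy and not dependency-preserving

Lossless test: (C)⁺ = {C}, which is a superkey of neither fragment — lossy.
Dependency preservation: the restricted closure of {D} across the fragments never reaches {F}, so D → F cannot be enforced without a join — not preserved.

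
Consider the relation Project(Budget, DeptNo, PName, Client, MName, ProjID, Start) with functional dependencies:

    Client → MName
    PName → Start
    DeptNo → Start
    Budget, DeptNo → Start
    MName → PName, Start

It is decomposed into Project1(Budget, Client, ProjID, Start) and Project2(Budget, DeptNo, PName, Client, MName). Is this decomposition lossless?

Common attributes: Project1 ∩ Project2 = {Budget, Client}.
Closure of {Budget, Client}: Client → MName applies, adding MName; MName → PName, Start applies, adding PName, Start. So (Budget, Client)⁺ = {Budget, PName, Client, MName, Start}.
The closure contains neither all of Project1 = {Budget, Client, ProjID, Start} nor all of Project2 = {Budget, DeptNo, PName, Client, MName}, so the common attributes are not a superkey of either fragment. The join is lossy.

No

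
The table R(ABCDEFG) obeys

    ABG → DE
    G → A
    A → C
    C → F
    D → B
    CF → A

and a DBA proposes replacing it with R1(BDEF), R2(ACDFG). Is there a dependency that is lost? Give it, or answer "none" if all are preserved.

ABG → DE

Check ABG → DE: no single fragment contains all of {ABDEG}, and the restricted closure of {ABG} across the fragments never reaches {DE}.
G → A is preserved.
A → C is preserved.
C → F is preserved.
D → B is preserved.
CF → A is preserved.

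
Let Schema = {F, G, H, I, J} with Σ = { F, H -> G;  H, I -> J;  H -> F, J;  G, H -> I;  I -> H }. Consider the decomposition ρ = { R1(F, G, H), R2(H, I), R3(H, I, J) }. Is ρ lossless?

Yes

Chase test. Columns are F, G, H, I, J; row i has aⱼ where attribute j ∈ Ri, else bᵢⱼ.
Initial tableau (one row per fragment):
  row 1: a1 a2 a3 b14 b15
  row 2: b21 b22 a3 a4 b25
  row 3: b31 b32 a3 a4 a5
Rows 2 and 3 agree on H, I; apply H, I→J and equate their J entries.
Rows 1 and 2 agree on H; apply H→F, J and equate their F, J entries.
Rows 1 and 3 agree on H; apply H→F, J and equate their F, J entries.
Rows 1 and 2 agree on F, H; apply F, H→G and equate their G entries.
Rows 1 and 3 agree on F, H; apply F, H→G and equate their G entries.
Rows 1 and 2 agree on G, H; apply G, H→I and equate their I entries.
Row 1 is now all distinguished symbols — the join is lossless.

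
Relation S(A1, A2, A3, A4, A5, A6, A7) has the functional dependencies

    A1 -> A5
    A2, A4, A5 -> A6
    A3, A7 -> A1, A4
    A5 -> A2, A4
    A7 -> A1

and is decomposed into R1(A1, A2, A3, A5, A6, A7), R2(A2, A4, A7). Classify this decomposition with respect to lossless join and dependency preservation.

Lossless test: (A2, A7)⁺ = {A1, A2, A4, A5, A6, A7}, which contains all of one fragment — lossless.
Dependency preservation: the restricted closure of {A5} across the fragments never reaches {A2, A4}, so A5 → A2, A4 cannot be enforced without a join — not preserved.

lossless but not dependency-preserving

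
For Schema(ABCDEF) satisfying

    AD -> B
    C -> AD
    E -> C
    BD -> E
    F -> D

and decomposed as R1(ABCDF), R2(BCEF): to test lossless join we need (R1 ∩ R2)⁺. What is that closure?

ABCDEF

R1 ∩ R2 = {BCF}.
C → AD applies, adding AD
BD → E applies, adding E
Closure: {ABCDEF}.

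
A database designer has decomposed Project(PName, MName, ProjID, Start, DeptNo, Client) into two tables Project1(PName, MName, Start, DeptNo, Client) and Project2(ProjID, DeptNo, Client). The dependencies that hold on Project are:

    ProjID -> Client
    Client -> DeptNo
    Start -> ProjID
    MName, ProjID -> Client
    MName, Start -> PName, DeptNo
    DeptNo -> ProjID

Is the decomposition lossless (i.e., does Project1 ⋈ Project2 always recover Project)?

Yes

Common attributes: Project1 ∩ Project2 = {DeptNo, Client}.
Closure of {DeptNo, Client}: DeptNo → ProjID applies, adding ProjID. So (DeptNo, Client)⁺ = {ProjID, DeptNo, Client}.
This closure contains every attribute of Project2, so Project1 ∩ Project2 → Project2. The join is lossless.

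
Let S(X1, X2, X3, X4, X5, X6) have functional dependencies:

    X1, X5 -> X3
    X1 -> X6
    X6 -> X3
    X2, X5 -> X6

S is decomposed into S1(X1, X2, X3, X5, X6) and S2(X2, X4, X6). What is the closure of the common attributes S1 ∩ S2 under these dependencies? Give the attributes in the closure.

S1 ∩ S2 = {X2, X6}.
X6 → X3 applies, adding X3
Closure: {X2, X3, X6}.

X2, X3, X6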